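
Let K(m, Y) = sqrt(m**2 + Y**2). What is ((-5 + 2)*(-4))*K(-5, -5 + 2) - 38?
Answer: -38 + 12*sqrt(34) ≈ 31.971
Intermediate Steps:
K(m, Y) = sqrt(Y**2 + m**2)
((-5 + 2)*(-4))*K(-5, -5 + 2) - 38 = ((-5 + 2)*(-4))*sqrt((-5 + 2)**2 + (-5)**2) - 38 = (-3*(-4))*sqrt((-3)**2 + 25) - 38 = 12*sqrt(9 + 25) - 38 = 12*sqrt(34) - 38 = -38 + 12*sqrt(34)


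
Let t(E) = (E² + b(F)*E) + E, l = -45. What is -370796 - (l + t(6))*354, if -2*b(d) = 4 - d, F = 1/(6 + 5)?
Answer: -4021408/11 ≈ -3.6558e+5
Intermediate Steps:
F = 1/11 ≈ 0.090909
b(d) = -2 + d/2 (b(d) = -(4 - d)/2 = -2 + d/2)
t(E) = E² - 21*E/22 (t(E) = (E² + (-2 + (½)*(1/11))*E) + E = (E² + (-2 + 1/22)*E) + E = (E² - 43*E/22) + E = E² - 21*E/22)
-370796 - (l + t(6))*354 = -370796 - (-45 + (1/22)*6*(-21 + 22*6))*354 = -370796 - (-45 + (1/22)*6*(-21 + 132))*354 = -370796 - (-45 + (1/22)*6*111)*354 = -370796 - (-45 + 333/11)*354 = -370796 - (-162)*354/11 = -370796 - 1*(-57348/11) = -370796 + 57348/11 = -4021408/11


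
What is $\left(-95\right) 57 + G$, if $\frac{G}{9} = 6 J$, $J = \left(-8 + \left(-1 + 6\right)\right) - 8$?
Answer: $-6009$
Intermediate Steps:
$J = -11$ ($J = \left(-8 + 5\right) - 8 = -3 - 8 = -11$)
$G = -594$ ($G = 9 \cdot 6 \left(-11\right) = 9 \left(-66\right) = -594$)
$\left(-95\right) 57 + G = \left(-95\right) 57 - 594 = -5415 - 594 = -6009$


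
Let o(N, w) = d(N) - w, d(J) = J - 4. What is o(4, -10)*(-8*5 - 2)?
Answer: -420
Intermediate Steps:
d(J) = -4 + J
o(N, w) = -4 + N - w (o(N, w) = (-4 + N) - w = -4 + N - w)
o(4, -10)*(-8*5 - 2) = (-4 + 4 - 1*(-10))*(-8*5 - 2) = (-4 + 4 + 10)*(-40 - 2) = 10*(-42) = -420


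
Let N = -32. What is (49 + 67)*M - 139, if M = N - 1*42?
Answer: -8723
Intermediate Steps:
M = -74 (M = -32 - 1*42 = -32 - 42 = -74)
(49 + 67)*M - 139 = (49 + 67)*(-74) - 139 = 116*(-74) - 139 = -8584 - 139 = -8723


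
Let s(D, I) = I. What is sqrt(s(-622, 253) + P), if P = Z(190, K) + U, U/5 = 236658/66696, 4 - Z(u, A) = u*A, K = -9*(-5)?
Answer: I*sqrt(255634021167)/5558 ≈ 90.969*I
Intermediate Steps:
K = 45
Z(u, A) = 4 - A*u (Z(u, A) = 4 - u*A = 4 - A*u)
U = 197215/11116 (U = 5*(236658/66696) = 5*(236658*(1/66696)) = 5*(39443/11116) = 197215/11116 ≈ 17.742)
P = -94800121/11116 (P = (4 - 1*45*190) + 197215/11116 = (4 - 8550) + 197215/11116 = -8546 + 197215/11116 = -94800121/11116 ≈ -8528.3)
sqrt(s(-622, 253) + P) = sqrt(253 - 94800121/11116) = sqrt(-91987773/11116) = I*sqrt(255634021167)/5558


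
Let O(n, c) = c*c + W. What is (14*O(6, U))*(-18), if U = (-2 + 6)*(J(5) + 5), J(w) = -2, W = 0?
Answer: -36288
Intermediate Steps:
U = 12 (U = (-2 + 6)*(-2 + 5) = 4*3 = 12)
O(n, c) = c² (O(n, c) = c*c + 0 = c² + 0 = c²)
(14*O(6, U))*(-18) = (14*12²)*(-18) = (14*144)*(-18) = 2016*(-18) = -36288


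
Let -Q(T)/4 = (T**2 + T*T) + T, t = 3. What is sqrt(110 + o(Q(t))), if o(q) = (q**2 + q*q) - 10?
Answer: 2*sqrt(3553) ≈ 119.21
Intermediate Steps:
Q(T) = -8*T**2 - 4*T (Q(T) = -4*((T**2 + T*T) + T) = -4*((T**2 + T**2) + T) = -4*(2*T**2 + T) = -4*(T + 2*T**2) = -8*T**2 - 4*T)
o(q) = -10 + 2*q**2 (o(q) = (q**2 + q**2) - 10 = 2*q**2 - 10 = -10 + 2*q**2)
sqrt(110 + o(Q(t))) = sqrt(110 + (-10 + 2*(-4*3*(1 + 2*3))**2)) = sqrt(110 + (-10 + 2*(-4*3*(1 + 6))**2)) = sqrt(110 + (-10 + 2*(-4*3*7)**2)) = sqrt(110 + (-10 + 2*(-84)**2)) = sqrt(110 + (-10 + 2*7056)) = sqrt(110 + (-10 + 14112)) = sqrt(110 + 14102) = sqrt(14212) = 2*sqrt(3553)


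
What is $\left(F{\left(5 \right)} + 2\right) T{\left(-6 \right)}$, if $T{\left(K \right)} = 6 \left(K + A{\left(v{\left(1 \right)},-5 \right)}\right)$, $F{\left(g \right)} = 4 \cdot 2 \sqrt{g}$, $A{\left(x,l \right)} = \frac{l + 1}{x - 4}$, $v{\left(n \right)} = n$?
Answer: $-56 - 224 \sqrt{5} \approx -556.88$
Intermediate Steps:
$A{\left(x,l \right)} = \frac{1 + l}{-4 + x}$
$F{\left(g \right)} = 8 \sqrt{g}$
$T{\left(K \right)} = 8 + 6 K$ ($T{\left(K \right)} = 6 \left(K + \frac{1 - 5}{-4 + 1}\right) = 6 \left(K + \frac{1}{-3} \left(-4\right)\right) = 6 \left(K - - \frac{4}{3}\right) = 6 \left(K + \frac{4}{3}\right) = 6 \left(\frac{4}{3} + K\right) = 8 + 6 K$)
$\left(F{\left(5 \right)} + 2\right) T{\left(-6 \right)} = \left(8 \sqrt{5} + 2\right) \left(8 + 6 \left(-6\right)\right) = \left(2 + 8 \sqrt{5}\right) \left(8 - 36\right) = \left(2 + 8 \sqrt{5}\right) \left(-28\right) = -56 - 224 \sqrt{5}$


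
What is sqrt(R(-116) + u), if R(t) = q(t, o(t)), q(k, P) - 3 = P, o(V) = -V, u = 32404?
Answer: sqrt(32523) ≈ 180.34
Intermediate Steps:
q(k, P) = 3 + P
R(t) = 3 - t
sqrt(R(-116) + u) = sqrt((3 - 1*(-116)) + 32404) = sqrt((3 + 116) + 32404) = sqrt(119 + 32404) = sqrt(32523)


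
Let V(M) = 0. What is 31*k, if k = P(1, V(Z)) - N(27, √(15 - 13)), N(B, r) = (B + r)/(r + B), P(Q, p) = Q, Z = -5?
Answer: 0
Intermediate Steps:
N(B, r) = 1 (N(B, r) = (B + r)/(B + r) = 1)
k = 0 (k = 1 - 1*1 = 1 - 1 = 0)
31*k = 31*0 = 0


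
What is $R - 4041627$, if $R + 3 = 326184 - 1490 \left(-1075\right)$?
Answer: $-2113696$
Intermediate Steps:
$R = 1927931$ ($R = -3 - \left(-326184 + 1490 \left(-1075\right)\right) = -3 + \left(326184 - -1601750\right) = -3 + \left(326184 + 1601750\right) = -3 + 1927934 = 1927931$)
$R - 4041627 = 1927931 - 4041627 = -2113696$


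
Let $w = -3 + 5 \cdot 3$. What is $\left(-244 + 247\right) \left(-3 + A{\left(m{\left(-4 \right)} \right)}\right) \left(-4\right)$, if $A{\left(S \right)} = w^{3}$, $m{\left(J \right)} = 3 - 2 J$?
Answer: $-20700$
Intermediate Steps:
$w = 12$ ($w = -3 + 15 = 12$)
$A{\left(S \right)} = 1728$ ($A{\left(S \right)} = 12^{3} = 1728$)
$\left(-244 + 247\right) \left(-3 + A{\left(m{\left(-4 \right)} \right)}\right) \left(-4\right) = \left(-244 + 247\right) \left(-3 + 1728\right) \left(-4\right) = 3 \cdot 1725 \left(-4\right) = 3 \left(-6900\right) = -20700$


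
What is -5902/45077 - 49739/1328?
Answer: -2249922759/59862256 ≈ -37.585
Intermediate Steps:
-5902/45077 - 49739/1328 = -2249922759/59862256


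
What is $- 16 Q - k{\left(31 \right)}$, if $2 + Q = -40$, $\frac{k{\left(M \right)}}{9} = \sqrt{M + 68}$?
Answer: $672 - 27 \sqrt{11} \approx 582.45$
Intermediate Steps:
$k{\left(M \right)} = 9 \sqrt{68 + M}$ ($k{\left(M \right)} = 9 \sqrt{M + 68} = 9 \sqrt{68 + M}$)
$Q = -42$ ($Q = -2 - 40 = -42$)
$- 16 Q - k{\left(31 \right)} = \left(-16\right) \left(-42\right) - 9 \sqrt{68 + 31} = 672 - 9 \sqrt{99} = 672 - 9 \cdot 3 \sqrt{11} = 672 - 27 \sqrt{11}$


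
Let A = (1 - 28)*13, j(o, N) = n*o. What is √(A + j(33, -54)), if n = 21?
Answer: 3*√38 ≈ 18.493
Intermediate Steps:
j(o, N) = 21*o
A = -351 (A = -27*13 = -351)
√(A + j(33, -54)) = √(-351 + 21*33) = √(-351 + 693) = √342 = 3*√38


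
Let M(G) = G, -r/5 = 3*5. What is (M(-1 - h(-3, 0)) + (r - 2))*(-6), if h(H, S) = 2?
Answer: 480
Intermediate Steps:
r = -75 (r = -15*5 = -5*15 = -75)
(M(-1 - h(-3, 0)) + (r - 2))*(-6) = ((-1 - 1*2) + (-75 - 2))*(-6) = ((-1 - 2) - 77)*(-6) = (-3 - 77)*(-6) = -80*(-6) = 480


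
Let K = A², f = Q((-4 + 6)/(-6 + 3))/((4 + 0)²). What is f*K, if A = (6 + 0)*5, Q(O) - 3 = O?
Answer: 525/4 ≈ 131.25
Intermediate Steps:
Q(O) = 3 + O
A = 30 (A = 6*5 = 30)
f = 7/48 (f = (3 + (-4 + 6)/(-6 + 3))/((4 + 0)²) = (3 + 2/(-3))/(4²) = (3 + 2*(-⅓))/16 = (3 - ⅔)*(1/16) = (7/3)*(1/16) = 7/48 ≈ 0.14583)
K = 900 (K = 30² = 900)
f*K = (7/48)*900 = 525/4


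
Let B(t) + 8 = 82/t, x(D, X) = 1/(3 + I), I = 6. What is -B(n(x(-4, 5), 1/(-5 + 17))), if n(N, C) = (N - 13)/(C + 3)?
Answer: 6407/232 ≈ 27.616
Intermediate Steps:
x(D, X) = ⅑ (x(D, X) = 1/(3 + 6) = 1/9 = ⅑)
n(N, C) = (-13 + N)/(3 + C)
B(t) = -8 + 82/t
-B(n(x(-4, 5), 1/(-5 + 17))) = -(-8 + 82/(((-13 + ⅑)/(3 + 1/(-5 + 17))))) = -(-8 + 82/((-116/9/(3 + 1/12)))) = -(-8 + 82/((-116/9/(37/12)))) = -(-8 + 82/(((12/37)*(-116/9)))) = -(-8 + 82/(-464/111)) = -(-8 + 82*(-111/464)) = -(-8 - 4551/232) = -1*(-6407/232) = 6407/232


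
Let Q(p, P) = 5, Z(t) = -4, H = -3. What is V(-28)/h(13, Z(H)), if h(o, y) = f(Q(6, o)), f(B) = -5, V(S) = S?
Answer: 28/5 ≈ 5.6000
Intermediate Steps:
h(o, y) = -5
V(-28)/h(13, Z(H)) = -28/(-5) = -28*(-⅕) = 28/5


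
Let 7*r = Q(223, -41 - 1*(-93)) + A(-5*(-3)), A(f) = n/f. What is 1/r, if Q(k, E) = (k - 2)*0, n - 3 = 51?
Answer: 35/18 ≈ 1.9444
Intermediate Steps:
n = 54 (n = 3 + 51 = 54)
Q(k, E) = 0 (Q(k, E) = (-2 + k)*0 = 0)
A(f) = 54/f
r = 18/35 (r = (0 + 54/((-5*(-3))))/7 = (0 + 54/15)/7 = (0 + 54*(1/15))/7 = (0 + 18/5)/7 = (⅐)*(18/5) = 18/35 ≈ 0.51429)
1/r = 1/(18/35) = 35/18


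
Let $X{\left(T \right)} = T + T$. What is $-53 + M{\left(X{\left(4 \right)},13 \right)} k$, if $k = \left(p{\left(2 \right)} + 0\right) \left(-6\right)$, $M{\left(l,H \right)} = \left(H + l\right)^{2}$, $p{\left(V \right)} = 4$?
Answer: $-10637$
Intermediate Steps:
$X{\left(T \right)} = 2 T$
$k = -24$ ($k = \left(4 + 0\right) \left(-6\right) = 4 \left(-6\right) = -24$)
$-53 + M{\left(X{\left(4 \right)},13 \right)} k = -53 + \left(13 + 2 \cdot 4\right)^{2} \left(-24\right) = -53 + \left(13 + 8\right)^{2} \left(-24\right) = -53 + 21^{2} \left(-24\right) = -53 + 441 \left(-24\right) = -53 - 10584 = -10637$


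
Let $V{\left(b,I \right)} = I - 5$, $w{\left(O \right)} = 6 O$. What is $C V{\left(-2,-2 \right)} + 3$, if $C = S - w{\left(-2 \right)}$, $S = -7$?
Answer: $-32$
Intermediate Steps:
$C = 5$ ($C = -7 - 6 \left(-2\right) = -7 - -12 = -7 + 12 = 5$)
$V{\left(b,I \right)} = -5 + I$
$C V{\left(-2,-2 \right)} + 3 = 5 \left(-5 - 2\right) + 3 = 5 \left(-7\right) + 3 = -35 + 3 = -32$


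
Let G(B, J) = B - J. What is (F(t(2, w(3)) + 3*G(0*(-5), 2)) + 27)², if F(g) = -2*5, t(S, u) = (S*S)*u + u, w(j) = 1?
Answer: 289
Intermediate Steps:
t(S, u) = u + u*S² (t(S, u) = S²*u + u = u*S² + u = u + u*S²)
F(g) = -10
(F(t(2, w(3)) + 3*G(0*(-5), 2)) + 27)² = (-10 + 27)² = 17² = 289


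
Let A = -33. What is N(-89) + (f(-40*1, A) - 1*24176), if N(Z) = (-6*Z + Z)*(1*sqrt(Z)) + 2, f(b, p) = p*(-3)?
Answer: -24075 + 445*I*sqrt(89) ≈ -24075.0 + 4198.1*I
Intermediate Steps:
f(b, p) = -3*p
N(Z) = 2 - 5*Z**(3/2) (N(Z) = (-5*Z)*sqrt(Z) + 2 = -5*Z**(3/2) + 2 = 2 - 5*Z**(3/2))
N(-89) + (f(-40*1, A) - 1*24176) = (2 - (-445)*I*sqrt(89)) + (-3*(-33) - 1*24176) = (2 - (-445)*I*sqrt(89)) + (99 - 24176) = (2 + 445*I*sqrt(89)) - 24077 = -24075 + 445*I*sqrt(89)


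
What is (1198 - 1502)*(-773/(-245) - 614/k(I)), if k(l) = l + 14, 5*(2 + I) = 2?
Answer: 107042048/7595 ≈ 14094.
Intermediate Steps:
I = -8/5 (I = -2 + (⅕)*2 = -2 + ⅖ = -8/5 ≈ -1.6000)
k(l) = 14 + l
(1198 - 1502)*(-773/(-245) - 614/k(I)) = (1198 - 1502)*(-773/(-245) - 614/(14 - 8/5)) = -304*(-773*(-1/245) - 614/62/5) = -304*(773/245 - 614*5/62) = -304*(773/245 - 1535/31) = -304*(-352112/7595) = 107042048/7595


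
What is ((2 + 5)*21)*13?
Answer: 1911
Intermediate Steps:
((2 + 5)*21)*13 = (7*21)*13 = 147*13 = 1911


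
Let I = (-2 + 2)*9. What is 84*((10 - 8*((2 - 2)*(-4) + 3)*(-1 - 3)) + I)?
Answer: 8904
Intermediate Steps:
I = 0 (I = 0*9 = 0)
84*((10 - 8*((2 - 2)*(-4) + 3)*(-1 - 3)) + I) = 84*((10 - 8*((2 - 2)*(-4) + 3)*(-1 - 3)) + 0) = 84*((10 - 8*(0*(-4) + 3)*(-4)) + 0) = 84*((10 - 8*(0 + 3)*(-4)) + 0) = 84*((10 - 24*(-4)) + 0) = 84*((10 - 8*(-12)) + 0) = 84*((10 + 96) + 0) = 84*(106 + 0) = 84*106 = 8904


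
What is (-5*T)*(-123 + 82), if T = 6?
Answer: 1230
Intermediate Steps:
(-5*T)*(-123 + 82) = (-5*6)*(-123 + 82) = -30*(-41) = 1230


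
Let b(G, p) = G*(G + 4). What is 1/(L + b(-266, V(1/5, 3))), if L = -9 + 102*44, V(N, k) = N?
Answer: 1/74171 ≈ 1.3482e-5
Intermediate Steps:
b(G, p) = G*(4 + G)
L = 4479 (L = -9 + 4488 = 4479)
1/(L + b(-266, V(1/5, 3))) = 1/(4479 - 266*(4 - 266)) = 1/(4479 - 266*(-262)) = 1/(4479 + 69692) = 1/74171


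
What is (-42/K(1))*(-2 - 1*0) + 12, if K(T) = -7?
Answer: 0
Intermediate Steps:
(-42/K(1))*(-2 - 1*0) + 12 = (-42/(-7))*(-2 - 1*0) + 12 = (-42*(-⅐))*(-2 + 0) + 12 = 6*(-2) + 12 = -12 + 12 = 0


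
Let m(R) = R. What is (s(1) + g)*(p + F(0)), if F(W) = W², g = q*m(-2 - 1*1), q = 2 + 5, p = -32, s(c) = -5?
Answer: 832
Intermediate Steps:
q = 7
g = -21 (g = 7*(-2 - 1*1) = 7*(-2 - 1) = 7*(-3) = -21)
(s(1) + g)*(p + F(0)) = (-5 - 21)*(-32 + 0²) = -26*(-32 + 0) = -26*(-32) = 832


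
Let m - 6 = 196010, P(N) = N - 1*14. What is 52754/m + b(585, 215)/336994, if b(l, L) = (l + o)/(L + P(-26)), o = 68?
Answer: 777809939187/2889959445800 ≈ 0.26914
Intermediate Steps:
P(N) = -14 + N (P(N) = N - 14 = -14 + N)
m = 196016 (m = 6 + 196010 = 196016)
b(l, L) = (68 + l)/(-40 + L) (b(l, L) = (l + 68)/(L + (-14 - 26)) = (68 + l)/(L - 40) = (68 + l)/(-40 + L))
52754/m + b(585, 215)/336994 = 52754/196016 + ((68 + 585)/(-40 + 215))/336994 = 52754*(1/196016) + (653/175)*(1/336994) = 26377/98008 + ((1/175)*653)*(1/336994) = 26377/98008 + (653/175)*(1/336994) = 26377/98008 + 653/58973950 = 777809939187/2889959445800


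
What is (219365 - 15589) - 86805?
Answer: 116971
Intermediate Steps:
(219365 - 15589) - 86805 = 203776 - 86805 = 116971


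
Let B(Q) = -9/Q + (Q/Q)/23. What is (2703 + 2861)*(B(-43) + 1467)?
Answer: 8073992732/989 ≈ 8.1638e+6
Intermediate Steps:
B(Q) = 1/23 - 9/Q (B(Q) = -9/Q + 1*(1/23) = -9/Q + 1/23 = 1/23 - 9/Q)
(2703 + 2861)*(B(-43) + 1467) = (2703 + 2861)*((1/23)*(-207 - 43)/(-43) + 1467) = 5564*((1/23)*(-1/43)*(-250) + 1467) = 5564*(250/989 + 1467) = 5564*(1451113/989) = 8073992732/989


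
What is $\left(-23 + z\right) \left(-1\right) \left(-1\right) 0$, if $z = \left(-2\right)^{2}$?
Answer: $0$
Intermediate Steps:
$z = 4$
$\left(-23 + z\right) \left(-1\right) \left(-1\right) 0 = \left(-23 + 4\right) \left(-1\right) \left(-1\right) 0 = - 19 \cdot 1 \cdot 0 = \left(-19\right) 0 = 0$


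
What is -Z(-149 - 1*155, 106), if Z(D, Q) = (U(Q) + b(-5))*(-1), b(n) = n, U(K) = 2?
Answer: -3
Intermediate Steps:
Z(D, Q) = 3 (Z(D, Q) = (2 - 5)*(-1) = -3*(-1) = 3)
-Z(-149 - 1*155, 106) = -1*3 = -3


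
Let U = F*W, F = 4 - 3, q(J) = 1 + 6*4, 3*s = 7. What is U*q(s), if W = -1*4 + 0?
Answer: -100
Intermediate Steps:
s = 7/3 (s = (⅓)*7 = 7/3 ≈ 2.3333)
q(J) = 25 (q(J) = 1 + 24 = 25)
W = -4 (W = -4 + 0 = -4)
F = 1
U = -4 (U = 1*(-4) = -4)
U*q(s) = -4*25 = -100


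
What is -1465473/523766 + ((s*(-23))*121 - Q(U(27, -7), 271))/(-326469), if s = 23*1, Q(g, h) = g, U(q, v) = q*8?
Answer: -444792633487/170993362254 ≈ -2.6012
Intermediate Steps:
U(q, v) = 8*q
s = 23
-1465473/523766 + ((s*(-23))*121 - Q(U(27, -7), 271))/(-326469) = -1465473/523766 + ((23*(-23))*121 - 8*27)/(-326469) = -1465473*1/523766 + (-529*121 - 1*216)*(-1/326469) = -1465473/523766 + (-64009 - 216)*(-1/326469) = -1465473/523766 - 64225*(-1/326469) = -1465473/523766 + 64225/326469 = -444792633487/170993362254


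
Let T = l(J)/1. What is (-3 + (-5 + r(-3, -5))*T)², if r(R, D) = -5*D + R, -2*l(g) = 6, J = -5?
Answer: 2916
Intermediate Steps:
l(g) = -3 (l(g) = -½*6 = -3)
T = -3 (T = -3/1 = -3*1 = -3)
r(R, D) = R - 5*D
(-3 + (-5 + r(-3, -5))*T)² = (-3 + (-5 + (-3 - 5*(-5)))*(-3))² = (-3 + (-5 + (-3 + 25))*(-3))² = (-3 + (-5 + 22)*(-3))² = (-3 + 17*(-3))² = (-3 - 51)² = (-54)² = 2916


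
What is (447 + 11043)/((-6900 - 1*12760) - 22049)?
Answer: -3830/13903 ≈ -0.27548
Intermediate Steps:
(447 + 11043)/((-6900 - 1*12760) - 22049) = 11490/((-6900 - 12760) - 22049) = 11490/(-19660 - 22049) = 11490/(-41709) = 11490*(-1/41709) = -3830/13903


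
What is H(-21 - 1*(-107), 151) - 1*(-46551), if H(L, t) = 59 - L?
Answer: 46524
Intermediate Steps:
H(-21 - 1*(-107), 151) - 1*(-46551) = (59 - (-21 - 1*(-107))) - 1*(-46551) = (59 - (-21 + 107)) + 46551 = (59 - 1*86) + 46551 = (59 - 86) + 46551 = -27 + 46551 = 46524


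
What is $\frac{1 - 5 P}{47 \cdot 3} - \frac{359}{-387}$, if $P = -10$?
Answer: $\frac{23452}{18189} \approx 1.2894$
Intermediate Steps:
$\frac{1 - 5 P}{47 \cdot 3} - \frac{359}{-387} = \frac{1 - -50}{47 \cdot 3} - \frac{359}{-387} = \frac{1 + 50}{141} - - \frac{359}{387} = 51 \cdot \frac{1}{141} + \frac{359}{387} = \frac{17}{47} + \frac{359}{387} = \frac{23452}{18189}$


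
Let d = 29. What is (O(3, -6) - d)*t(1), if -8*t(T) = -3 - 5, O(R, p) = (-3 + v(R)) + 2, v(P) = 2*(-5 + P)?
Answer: -34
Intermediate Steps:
v(P) = -10 + 2*P
O(R, p) = -11 + 2*R (O(R, p) = (-3 + (-10 + 2*R)) + 2 = (-13 + 2*R) + 2 = -11 + 2*R)
t(T) = 1 (t(T) = -(-3 - 5)/8 = -1/8*(-8) = 1)
(O(3, -6) - d)*t(1) = ((-11 + 2*3) - 1*29)*1 = ((-11 + 6) - 29)*1 = (-5 - 29)*1 = -34*1 = -34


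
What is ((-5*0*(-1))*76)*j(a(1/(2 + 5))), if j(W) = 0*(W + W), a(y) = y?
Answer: 0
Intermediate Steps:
j(W) = 0 (j(W) = 0*(2*W) = 0)
((-5*0*(-1))*76)*j(a(1/(2 + 5))) = ((-5*0*(-1))*76)*0 = ((0*(-1))*76)*0 = (0*76)*0 = 0*0 = 0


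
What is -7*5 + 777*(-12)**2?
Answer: 111853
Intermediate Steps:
-7*5 + 777*(-12)**2 = -35 + 777*144 = -35 + 111888 = 111853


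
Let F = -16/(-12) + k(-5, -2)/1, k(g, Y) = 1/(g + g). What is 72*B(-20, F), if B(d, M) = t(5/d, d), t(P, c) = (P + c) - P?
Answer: -1440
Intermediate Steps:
k(g, Y) = 1/(2*g)
t(P, c) = c
F = 37/30 (F = -16/(-12) + ((½)/(-5))/1 = -16*(-1/12) + ((½)*(-⅕))*1 = 4/3 - ⅒*1 = 4/3 - ⅒ = 37/30 ≈ 1.2333)
B(d, M) = d
72*B(-20, F) = 72*(-20) = -1440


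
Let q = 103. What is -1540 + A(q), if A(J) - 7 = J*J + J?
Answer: 9179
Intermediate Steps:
A(J) = 7 + J + J² (A(J) = 7 + (J*J + J) = 7 + (J² + J) = 7 + (J + J²) = 7 + J + J²)
-1540 + A(q) = -1540 + (7 + 103 + 103²) = -1540 + (7 + 103 + 10609) = -1540 + 10719 = 9179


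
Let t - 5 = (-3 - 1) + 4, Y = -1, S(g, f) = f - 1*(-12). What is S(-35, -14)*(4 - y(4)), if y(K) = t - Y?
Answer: 4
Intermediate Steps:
S(g, f) = 12 + f (S(g, f) = f + 12 = 12 + f)
t = 5 (t = 5 + ((-3 - 1) + 4) = 5 + (-4 + 4) = 5 + 0 = 5)
y(K) = 6 (y(K) = 5 - 1*(-1) = 5 + 1 = 6)
S(-35, -14)*(4 - y(4)) = (12 - 14)*(4 - 1*6) = -2*(4 - 6) = -2*(-2) = 4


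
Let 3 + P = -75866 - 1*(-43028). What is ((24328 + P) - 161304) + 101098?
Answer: -68719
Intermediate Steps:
P = -32841 (P = -3 + (-75866 - 1*(-43028)) = -3 + (-75866 + 43028) = -3 - 32838 = -32841)
((24328 + P) - 161304) + 101098 = ((24328 - 32841) - 161304) + 101098 = (-8513 - 161304) + 101098 = -169817 + 101098 = -68719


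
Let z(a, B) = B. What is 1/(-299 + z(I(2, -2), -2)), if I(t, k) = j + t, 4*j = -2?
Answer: -1/301 ≈ -0.0033223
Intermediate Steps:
j = -1/2 (j = (1/4)*(-2) = -1/2 ≈ -0.50000)
I(t, k) = -1/2 + t
1/(-299 + z(I(2, -2), -2)) = 1/(-299 - 2) = 1/(-301) = -1/301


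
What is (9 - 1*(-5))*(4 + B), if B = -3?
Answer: 14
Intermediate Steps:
(9 - 1*(-5))*(4 + B) = (9 - 1*(-5))*(4 - 3) = (9 + 5)*1 = 14*1 = 14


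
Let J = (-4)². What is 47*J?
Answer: 752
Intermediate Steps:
J = 16
47*J = 47*16 = 752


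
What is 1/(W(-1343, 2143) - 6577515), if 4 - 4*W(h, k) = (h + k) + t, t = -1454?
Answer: -2/13154701 ≈ -1.5204e-7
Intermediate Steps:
W(h, k) = 729/2 - h/4 - k/4 (W(h, k) = 1 - ((h + k) - 1454)/4 = 1 - (-1454 + h + k)/4 = 1 + (727/2 - h/4 - k/4) = 729/2 - h/4 - k/4)
1/(W(-1343, 2143) - 6577515) = 1/((729/2 - 1/4*(-1343) - 1/4*2143) - 6577515) = 1/((729/2 + 1343/4 - 2143/4) - 6577515) = 1/(329/2 - 6577515) = 1/(-13154701/2) = -2/13154701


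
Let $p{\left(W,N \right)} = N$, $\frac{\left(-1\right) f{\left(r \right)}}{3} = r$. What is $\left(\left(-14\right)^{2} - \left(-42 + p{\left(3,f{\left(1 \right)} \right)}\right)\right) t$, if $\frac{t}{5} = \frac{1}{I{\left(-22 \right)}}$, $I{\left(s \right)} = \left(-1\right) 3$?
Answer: $- \frac{1205}{3} \approx -401.67$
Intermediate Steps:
$f{\left(r \right)} = - 3 r$
$I{\left(s \right)} = -3$
$t = - \frac{5}{3}$ ($t = \frac{5}{-3} = 5 \left(- \frac{1}{3}\right) = - \frac{5}{3} \approx -1.6667$)
$\left(\left(-14\right)^{2} - \left(-42 + p{\left(3,f{\left(1 \right)} \right)}\right)\right) t = \left(\left(-14\right)^{2} + \left(42 - \left(-3\right) 1\right)\right) \left(- \frac{5}{3}\right) = \left(196 + \left(42 - -3\right)\right) \left(- \frac{5}{3}\right) = \left(196 + \left(42 + 3\right)\right) \left(- \frac{5}{3}\right) = \left(196 + 45\right) \left(- \frac{5}{3}\right) = 241 \left(- \frac{5}{3}\right) = - \frac{1205}{3}$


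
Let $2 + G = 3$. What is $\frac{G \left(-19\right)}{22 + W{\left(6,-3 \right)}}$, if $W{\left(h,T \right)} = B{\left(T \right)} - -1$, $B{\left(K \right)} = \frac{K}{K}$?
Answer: $- \frac{19}{24} \approx -0.79167$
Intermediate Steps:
$G = 1$ ($G = -2 + 3 = 1$)
$B{\left(K \right)} = 1$
$W{\left(h,T \right)} = 2$ ($W{\left(h,T \right)} = 1 - -1 = 1 + 1 = 2$)
$\frac{G \left(-19\right)}{22 + W{\left(6,-3 \right)}} = \frac{1 \left(-19\right)}{22 + 2} = - \frac{19}{24}$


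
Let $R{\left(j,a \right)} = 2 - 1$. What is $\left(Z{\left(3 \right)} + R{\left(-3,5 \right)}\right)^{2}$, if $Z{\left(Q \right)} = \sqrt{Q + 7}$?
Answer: $\left(1 + \sqrt{10}\right)^{2} \approx 17.325$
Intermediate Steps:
$R{\left(j,a \right)} = 1$ ($R{\left(j,a \right)} = 2 - 1 = 1$)
$Z{\left(Q \right)} = \sqrt{7 + Q}$
$\left(Z{\left(3 \right)} + R{\left(-3,5 \right)}\right)^{2} = \left(\sqrt{7 + 3} + 1\right)^{2} = \left(\sqrt{10} + 1\right)^{2} = \left(1 + \sqrt{10}\right)^{2}$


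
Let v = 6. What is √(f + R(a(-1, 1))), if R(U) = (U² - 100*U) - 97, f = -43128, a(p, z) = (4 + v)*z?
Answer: 5*I*√1765 ≈ 210.06*I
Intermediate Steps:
a(p, z) = 10*z (a(p, z) = (4 + 6)*z = 10*z)
R(U) = -97 + U² - 100*U
√(f + R(a(-1, 1))) = √(-43128 + (-97 + (10*1)² - 1000)) = √(-43128 + (-97 + 10² - 100*10)) = √(-43128 + (-97 + 100 - 1000)) = √(-43128 - 997) = √(-44125) = 5*I*√1765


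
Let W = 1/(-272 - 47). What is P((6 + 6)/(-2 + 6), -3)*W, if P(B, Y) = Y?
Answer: 3/319 ≈ 0.0094044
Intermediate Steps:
W = -1/319 (W = 1/(-319) = -1/319 ≈ -0.0031348)
P((6 + 6)/(-2 + 6), -3)*W = -3*(-1/319) = 3/319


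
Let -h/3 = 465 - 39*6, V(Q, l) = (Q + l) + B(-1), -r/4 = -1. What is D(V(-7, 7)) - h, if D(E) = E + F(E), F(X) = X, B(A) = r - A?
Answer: 703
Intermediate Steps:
r = 4 (r = -4*(-1) = 4)
B(A) = 4 - A
V(Q, l) = 5 + Q + l (V(Q, l) = (Q + l) + (4 - 1*(-1)) = (Q + l) + (4 + 1) = (Q + l) + 5 = 5 + Q + l)
D(E) = 2*E (D(E) = E + E = 2*E)
h = -693 (h = -3*(465 - 39*6) = -3*(465 - 234) = -3*231 = -693)
D(V(-7, 7)) - h = 2*(5 - 7 + 7) - 1*(-693) = 2*5 + 693 = 10 + 693 = 703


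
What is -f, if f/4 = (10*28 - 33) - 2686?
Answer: 9756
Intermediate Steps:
f = -9756 (f = 4*((10*28 - 33) - 2686) = 4*((280 - 33) - 2686) = 4*(247 - 2686) = 4*(-2439) = -9756)
-f = -1*(-9756) = 9756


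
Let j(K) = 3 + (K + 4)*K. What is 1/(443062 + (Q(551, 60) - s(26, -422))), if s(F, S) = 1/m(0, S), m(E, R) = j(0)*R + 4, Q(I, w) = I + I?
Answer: 1262/560534969 ≈ 2.2514e-6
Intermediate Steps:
Q(I, w) = 2*I
j(K) = 3 + K*(4 + K) (j(K) = 3 + (4 + K)*K = 3 + K*(4 + K))
m(E, R) = 4 + 3*R (m(E, R) = (3 + 0**2 + 4*0)*R + 4 = (3 + 0 + 0)*R + 4 = 3*R + 4 = 4 + 3*R)
s(F, S) = 1/(4 + 3*S)
1/(443062 + (Q(551, 60) - s(26, -422))) = 1/(443062 + (2*551 - 1/(4 + 3*(-422)))) = 1/(443062 + (1102 - 1/(4 - 1266))) = 1/(443062 + (1102 - 1/(-1262))) = 1/(443062 + (1102 - 1*(-1/1262))) = 1/(443062 + (1102 + 1/1262)) = 1/(443062 + 1390725/1262) = 1/(560534969/1262) = 1262/560534969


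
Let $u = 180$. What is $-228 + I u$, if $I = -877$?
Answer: $-158088$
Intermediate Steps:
$-228 + I u = -228 - 157860 = -158088$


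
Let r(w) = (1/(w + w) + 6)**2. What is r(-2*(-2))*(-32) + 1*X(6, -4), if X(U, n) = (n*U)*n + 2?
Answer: -2205/2 ≈ -1102.5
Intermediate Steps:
X(U, n) = 2 + U*n**2 (X(U, n) = (U*n)*n + 2 = U*n**2 + 2 = 2 + U*n**2)
r(w) = (6 + 1/(2*w))**2 (r(w) = (1/(2*w) + 6)**2 = (6 + 1/(2*w))**2)
r(-2*(-2))*(-32) + 1*X(6, -4) = ((1 + 12*(-2*(-2)))**2/(4*(-2*(-2))**2))*(-32) + 1*(2 + 6*(-4)**2) = ((1/4)*(1 + 12*4)**2/4**2)*(-32) + 1*(2 + 6*16) = ((1/4)*(1/16)*(1 + 48)**2)*(-32) + 1*(2 + 96) = ((1/4)*(1/16)*49**2)*(-32) + 1*98 = ((1/4)*(1/16)*2401)*(-32) + 98 = (2401/64)*(-32) + 98 = -2401/2 + 98 = -2205/2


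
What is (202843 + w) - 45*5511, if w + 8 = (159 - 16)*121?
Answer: -27857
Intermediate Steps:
w = 17295 (w = -8 + (159 - 16)*121 = -8 + 143*121 = -8 + 17303 = 17295)
(202843 + w) - 45*5511 = (202843 + 17295) - 45*5511 = 220138 - 1*247995 = 220138 - 247995 = -27857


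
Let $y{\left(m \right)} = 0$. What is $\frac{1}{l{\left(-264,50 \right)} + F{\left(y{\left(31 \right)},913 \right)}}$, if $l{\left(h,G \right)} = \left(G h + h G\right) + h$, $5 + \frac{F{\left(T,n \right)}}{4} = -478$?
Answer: $- \frac{1}{28596} \approx -3.497 \cdot 10^{-5}$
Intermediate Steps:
$F{\left(T,n \right)} = -1932$ ($F{\left(T,n \right)} = -20 + 4 \left(-478\right) = -20 - 1912 = -1932$)
$l{\left(h,G \right)} = h + 2 G h$ ($l{\left(h,G \right)} = \left(G h + G h\right) + h = 2 G h + h = h + 2 G h$)
$\frac{1}{l{\left(-264,50 \right)} + F{\left(y{\left(31 \right)},913 \right)}} = \frac{1}{- 264 \left(1 + 2 \cdot 50\right) - 1932} = \frac{1}{- 264 \left(1 + 100\right) - 1932} = \frac{1}{\left(-264\right) 101 - 1932} = \frac{1}{-26664 - 1932} = \frac{1}{-28596} = - \frac{1}{28596}$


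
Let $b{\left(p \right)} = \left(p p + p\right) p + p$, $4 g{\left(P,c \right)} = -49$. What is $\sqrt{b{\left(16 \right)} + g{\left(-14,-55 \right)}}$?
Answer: $\frac{\sqrt{17423}}{2} \approx 65.998$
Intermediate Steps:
$g{\left(P,c \right)} = - \frac{49}{4}$ ($g{\left(P,c \right)} = \frac{1}{4} \left(-49\right) = - \frac{49}{4}$)
$b{\left(p \right)} = p + p \left(p + p^{2}\right)$ ($b{\left(p \right)} = \left(p^{2} + p\right) p + p = \left(p + p^{2}\right) p + p = p \left(p + p^{2}\right) + p = p + p \left(p + p^{2}\right)$)
$\sqrt{b{\left(16 \right)} + g{\left(-14,-55 \right)}} = \sqrt{16 \left(1 + 16 + 16^{2}\right) - \frac{49}{4}} = \sqrt{16 \left(1 + 16 + 256\right) - \frac{49}{4}} = \sqrt{16 \cdot 273 - \frac{49}{4}} = \sqrt{4368 - \frac{49}{4}} = \sqrt{\frac{17423}{4}} = \frac{\sqrt{17423}}{2}$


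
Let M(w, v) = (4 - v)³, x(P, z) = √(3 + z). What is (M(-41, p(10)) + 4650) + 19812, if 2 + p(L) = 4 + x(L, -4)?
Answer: 24464 - 11*I ≈ 24464.0 - 11.0*I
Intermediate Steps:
p(L) = 2 + I (p(L) = -2 + (4 + √(3 - 4)) = -2 + (4 + √(-1)) = -2 + (4 + I) = 2 + I)
(M(-41, p(10)) + 4650) + 19812 = (-(-4 + (2 + I))³ + 4650) + 19812 = (-(-2 + I)³ + 4650) + 19812 = (4650 - (-2 + I)³) + 19812 = 24462 - (-2 + I)³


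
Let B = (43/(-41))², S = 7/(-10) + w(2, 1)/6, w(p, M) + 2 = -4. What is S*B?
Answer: -31433/16810 ≈ -1.8699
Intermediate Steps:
w(p, M) = -6 (w(p, M) = -2 - 4 = -6)
S = -17/10 (S = 7/(-10) - 6/6 = 7*(-⅒) - 6*⅙ = -7/10 - 1 = -17/10 ≈ -1.7000)
B = 1849/1681 (B = (43*(-1/41))² = (-43/41)² = 1849/1681 ≈ 1.0999)
S*B = -17/10*1849/1681 = -31433/16810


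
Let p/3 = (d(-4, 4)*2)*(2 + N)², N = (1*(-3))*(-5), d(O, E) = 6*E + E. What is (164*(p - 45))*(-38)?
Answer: -302295624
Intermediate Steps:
d(O, E) = 7*E
N = 15 (N = -3*(-5) = 15)
p = 48552 (p = 3*(((7*4)*2)*(2 + 15)²) = 3*((28*2)*17²) = 3*(56*289) = 3*16184 = 48552)
(164*(p - 45))*(-38) = (164*(48552 - 45))*(-38) = (164*48507)*(-38) = 7955148*(-38) = -302295624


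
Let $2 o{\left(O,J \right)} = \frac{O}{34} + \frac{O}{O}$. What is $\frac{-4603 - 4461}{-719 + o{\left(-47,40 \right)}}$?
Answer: $\frac{616352}{48905} \approx 12.603$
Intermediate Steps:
$o{\left(O,J \right)} = \frac{1}{2} + \frac{O}{68}$ ($o{\left(O,J \right)} = \frac{\frac{O}{34} + \frac{O}{O}}{2} = \frac{O \frac{1}{34} + 1}{2} = \frac{\frac{O}{34} + 1}{2} = \frac{1 + \frac{O}{34}}{2} = \frac{1}{2} + \frac{O}{68}$)
$\frac{-4603 - 4461}{-719 + o{\left(-47,40 \right)}} = \frac{-4603 - 4461}{-719 + \left(\frac{1}{2} + \frac{1}{68} \left(-47\right)\right)} = - \frac{9064}{-719 + \left(\frac{1}{2} - \frac{47}{68}\right)} = - \frac{9064}{-719 - \frac{13}{68}} = - \frac{9064}{- \frac{48905}{68}} = \left(-9064\right) \left(- \frac{68}{48905}\right) = \frac{616352}{48905}$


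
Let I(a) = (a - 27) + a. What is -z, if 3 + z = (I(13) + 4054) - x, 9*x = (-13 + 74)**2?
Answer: -32729/9 ≈ -3636.6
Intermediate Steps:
I(a) = -27 + 2*a (I(a) = (-27 + a) + a = -27 + 2*a)
x = 3721/9 (x = (-13 + 74)**2/9 = (1/9)*61**2 = (1/9)*3721 = 3721/9 ≈ 413.44)
z = 32729/9 (z = -3 + (((-27 + 2*13) + 4054) - 1*3721/9) = -3 + (((-27 + 26) + 4054) - 3721/9) = -3 + ((-1 + 4054) - 3721/9) = -3 + (4053 - 3721/9) = -3 + 32756/9 = 32729/9 ≈ 3636.6)
-z = -1*32729/9 = -32729/9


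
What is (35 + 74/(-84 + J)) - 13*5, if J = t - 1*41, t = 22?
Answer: -3164/103 ≈ -30.718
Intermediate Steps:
J = -19 (J = 22 - 1*41 = 22 - 41 = -19)
(35 + 74/(-84 + J)) - 13*5 = (35 + 74/(-84 - 19)) - 13*5 = (35 + 74/(-103)) - 1*65 = (35 + 74*(-1/103)) - 65 = (35 - 74/103) - 65 = 3531/103 - 65 = -3164/103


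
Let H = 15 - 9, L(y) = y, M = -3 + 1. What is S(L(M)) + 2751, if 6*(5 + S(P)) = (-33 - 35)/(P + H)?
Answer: 16459/6 ≈ 2743.2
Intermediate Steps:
M = -2
H = 6
S(P) = -5 - 34/(3*(6 + P)) (S(P) = -5 + ((-33 - 35)/(P + 6))/6 = -5 + (-68/(6 + P))/6 = -5 - 34/(3*(6 + P)))
S(L(M)) + 2751 = (-124 - 15*(-2))/(3*(6 - 2)) + 2751 = (⅓)*(-124 + 30)/4 + 2751 = (⅓)*(¼)*(-94) + 2751 = -47/6 + 2751 = 16459/6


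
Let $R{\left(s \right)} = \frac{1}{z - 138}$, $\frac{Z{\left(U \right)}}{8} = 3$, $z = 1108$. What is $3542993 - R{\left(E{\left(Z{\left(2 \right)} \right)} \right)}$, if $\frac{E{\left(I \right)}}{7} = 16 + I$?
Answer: $\frac{3436703209}{970} \approx 3.543 \cdot 10^{6}$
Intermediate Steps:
$Z{\left(U \right)} = 24$ ($Z{\left(U \right)} = 8 \cdot 3 = 24$)
$E{\left(I \right)} = 112 + 7 I$ ($E{\left(I \right)} = 7 \left(16 + I\right) = 112 + 7 I$)
$R{\left(s \right)} = \frac{1}{970}$ ($R{\left(s \right)} = \frac{1}{1108 - 138} = \frac{1}{970}$)
$3542993 - R{\left(E{\left(Z{\left(2 \right)} \right)} \right)} = 3542993 - \frac{1}{970} = \frac{3436703209}{970}$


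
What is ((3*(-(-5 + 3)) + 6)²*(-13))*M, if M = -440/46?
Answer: 411840/23 ≈ 17906.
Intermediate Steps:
M = -220/23 (M = -440*1/46 = -220/23 ≈ -9.5652)
((3*(-(-5 + 3)) + 6)²*(-13))*M = ((3*(-(-5 + 3)) + 6)²*(-13))*(-220/23) = ((3*(-1*(-2)) + 6)²*(-13))*(-220/23) = ((3*2 + 6)²*(-13))*(-220/23) = ((6 + 6)²*(-13))*(-220/23) = (12²*(-13))*(-220/23) = (144*(-13))*(-220/23) = -1872*(-220/23) = 411840/23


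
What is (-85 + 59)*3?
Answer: -78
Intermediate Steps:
(-85 + 59)*3 = -26*3 = -78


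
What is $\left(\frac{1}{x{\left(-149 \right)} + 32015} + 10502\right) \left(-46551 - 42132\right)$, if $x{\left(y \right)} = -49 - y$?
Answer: $- \frac{9970089640091}{10705} \approx -9.3135 \cdot 10^{8}$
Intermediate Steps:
$\left(\frac{1}{x{\left(-149 \right)} + 32015} + 10502\right) \left(-46551 - 42132\right) = \left(\frac{1}{\left(-49 - -149\right) + 32015} + 10502\right) \left(-46551 - 42132\right) = \left(\frac{1}{\left(-49 + 149\right) + 32015} + 10502\right) \left(-88683\right) = \left(\frac{1}{100 + 32015} + 10502\right) \left(-88683\right) = \left(\frac{1}{32115} + 10502\right) \left(-88683\right) = \frac{337271731}{32115} \left(-88683\right) = - \frac{9970089640091}{10705}$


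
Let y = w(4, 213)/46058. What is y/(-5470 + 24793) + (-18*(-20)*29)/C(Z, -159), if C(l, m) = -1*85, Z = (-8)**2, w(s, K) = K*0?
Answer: -2088/17 ≈ -122.82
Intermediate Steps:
w(s, K) = 0
Z = 64
C(l, m) = -85
y = 0 (y = 0/46058 = 0*(1/46058) = 0)
y/(-5470 + 24793) + (-18*(-20)*29)/C(Z, -159) = 0/(-5470 + 24793) + (-18*(-20)*29)/(-85) = 0/19323 + (360*29)*(-1/85) = 0*(1/19323) + 10440*(-1/85) = 0 - 2088/17 = -2088/17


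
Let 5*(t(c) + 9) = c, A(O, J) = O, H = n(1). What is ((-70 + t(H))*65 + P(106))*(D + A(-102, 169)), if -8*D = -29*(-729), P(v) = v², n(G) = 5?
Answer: -67693431/4 ≈ -1.6923e+7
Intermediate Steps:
H = 5
t(c) = -9 + c/5
D = -21141/8 (D = -(-29)*(-729)/8 = -⅛*21141 = -21141/8 ≈ -2642.6)
((-70 + t(H))*65 + P(106))*(D + A(-102, 169)) = ((-70 + (-9 + (⅕)*5))*65 + 106²)*(-21141/8 - 102) = ((-70 + (-9 + 1))*65 + 11236)*(-21957/8) = ((-70 - 8)*65 + 11236)*(-21957/8) = (-78*65 + 11236)*(-21957/8) = (-5070 + 11236)*(-21957/8) = 6166*(-21957/8) = -67693431/4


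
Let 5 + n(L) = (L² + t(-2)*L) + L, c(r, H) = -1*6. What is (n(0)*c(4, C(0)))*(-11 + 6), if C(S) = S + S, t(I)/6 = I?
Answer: -150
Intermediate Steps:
t(I) = 6*I
C(S) = 2*S
c(r, H) = -6
n(L) = -5 + L² - 11*L (n(L) = -5 + ((L² + (6*(-2))*L) + L) = -5 + ((L² - 12*L) + L) = -5 + (L² - 11*L) = -5 + L² - 11*L)
(n(0)*c(4, C(0)))*(-11 + 6) = ((-5 + 0² - 11*0)*(-6))*(-11 + 6) = ((-5 + 0 + 0)*(-6))*(-5) = -5*(-6)*(-5) = 30*(-5) = -150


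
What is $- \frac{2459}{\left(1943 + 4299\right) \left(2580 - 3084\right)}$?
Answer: $\frac{2459}{3145968} \approx 0.00078164$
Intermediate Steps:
$- \frac{2459}{\left(1943 + 4299\right) \left(2580 - 3084\right)} = - \frac{2459}{6242 \left(-504\right)} = - \frac{2459}{-3145968} = \left(-2459\right) \left(- \frac{1}{3145968}\right) = \frac{2459}{3145968}$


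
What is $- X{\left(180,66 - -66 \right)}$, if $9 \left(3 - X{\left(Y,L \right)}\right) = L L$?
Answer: $1933$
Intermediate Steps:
$X{\left(Y,L \right)} = 3 - \frac{L^{2}}{9}$ ($X{\left(Y,L \right)} = 3 - \frac{L L}{9} = 3 - \frac{L^{2}}{9}$)
$- X{\left(180,66 - -66 \right)} = - (3 - \frac{\left(66 - -66\right)^{2}}{9}) = - (3 - \frac{\left(66 + 66\right)^{2}}{9}) = - (3 - \frac{132^{2}}{9}) = - (3 - 1936) = \left(-1\right) \left(-1933\right) = 1933$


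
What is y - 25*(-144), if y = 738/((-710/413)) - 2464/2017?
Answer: 2269466531/716035 ≈ 3169.5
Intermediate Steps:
y = -308259469/716035 (y = 738/((-710*1/413)) - 2464*1/2017 = 738/(-710/413) - 2464/2017 = 738*(-413/710) - 2464/2017 = -152397/355 - 2464/2017 = -308259469/716035 ≈ -430.51)
y - 25*(-144) = -308259469/716035 - 25*(-144) = -308259469/716035 + 3600 = 2269466531/716035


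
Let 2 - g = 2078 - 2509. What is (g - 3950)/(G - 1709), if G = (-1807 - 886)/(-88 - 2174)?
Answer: 7955454/3863065 ≈ 2.0594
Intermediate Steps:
g = 433 (g = 2 - (2078 - 2509) = 2 - 1*(-431) = 2 + 431 = 433)
G = 2693/2262 (G = -2693/(-2262) = -2693*(-1/2262) = 2693/2262 ≈ 1.1905)
(g - 3950)/(G - 1709) = (433 - 3950)/(2693/2262 - 1709) = -3517/(-3863065/2262) = -3517*(-2262/3863065) = 7955454/3863065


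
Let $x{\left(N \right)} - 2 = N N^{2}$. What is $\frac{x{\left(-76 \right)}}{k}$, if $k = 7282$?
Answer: $- \frac{219487}{3641} \approx -60.282$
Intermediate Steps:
$x{\left(N \right)} = 2 + N^{3}$ ($x{\left(N \right)} = 2 + N N^{2} = 2 + N^{3}$)
$\frac{x{\left(-76 \right)}}{k} = \frac{2 + \left(-76\right)^{3}}{7282} = \left(2 - 438976\right) \frac{1}{7282} = \left(-438974\right) \frac{1}{7282} = - \frac{219487}{3641}$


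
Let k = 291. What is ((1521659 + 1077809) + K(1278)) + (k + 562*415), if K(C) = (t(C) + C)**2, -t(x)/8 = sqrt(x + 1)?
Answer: 4548129 - 20448*sqrt(1279) ≈ 3.8168e+6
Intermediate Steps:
t(x) = -8*sqrt(1 + x) (t(x) = -8*sqrt(x + 1) = -8*sqrt(1 + x))
K(C) = (C - 8*sqrt(1 + C))**2 (K(C) = (-8*sqrt(1 + C) + C)**2 = (C - 8*sqrt(1 + C))**2)
((1521659 + 1077809) + K(1278)) + (k + 562*415) = ((1521659 + 1077809) + (1278 - 8*sqrt(1 + 1278))**2) + (291 + 562*415) = (2599468 + (1278 - 8*sqrt(1279))**2) + (291 + 233230) = (2599468 + (1278 - 8*sqrt(1279))**2) + 233521 = 2832989 + (1278 - 8*sqrt(1279))**2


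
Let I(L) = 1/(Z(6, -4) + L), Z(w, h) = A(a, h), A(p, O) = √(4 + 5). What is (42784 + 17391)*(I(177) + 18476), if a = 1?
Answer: 40024570835/36 ≈ 1.1118e+9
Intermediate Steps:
A(p, O) = 3 (A(p, O) = √9 = 3)
Z(w, h) = 3
I(L) = 1/(3 + L)
(42784 + 17391)*(I(177) + 18476) = (42784 + 17391)*(1/(3 + 177) + 18476) = 60175*(1/180 + 18476) = 60175*(3325681/180) = 40024570835/36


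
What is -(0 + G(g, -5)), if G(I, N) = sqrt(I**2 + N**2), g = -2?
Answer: -sqrt(29) ≈ -5.3852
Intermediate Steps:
-(0 + G(g, -5)) = -(0 + sqrt((-2)**2 + (-5)**2)) = -(0 + sqrt(4 + 25)) = -(0 + sqrt(29)) = -sqrt(29)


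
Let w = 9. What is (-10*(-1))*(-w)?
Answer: -90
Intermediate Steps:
(-10*(-1))*(-w) = (-10*(-1))*(-1*9) = 10*(-9) = -90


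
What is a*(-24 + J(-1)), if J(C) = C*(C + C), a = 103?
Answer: -2266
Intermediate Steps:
J(C) = 2*C**2 (J(C) = C*(2*C) = 2*C**2)
a*(-24 + J(-1)) = 103*(-24 + 2*(-1)**2) = 103*(-24 + 2*1) = 103*(-24 + 2) = 103*(-22) = -2266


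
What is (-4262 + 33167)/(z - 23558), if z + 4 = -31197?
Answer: -9635/18253 ≈ -0.52786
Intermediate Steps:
z = -31201 (z = -4 - 31197 = -31201)
(-4262 + 33167)/(z - 23558) = (-4262 + 33167)/(-31201 - 23558) = 28905/(-54759) = 28905*(-1/54759) = -9635/18253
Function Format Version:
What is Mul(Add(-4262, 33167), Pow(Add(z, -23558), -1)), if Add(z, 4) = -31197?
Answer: Rational(-9635, 18253) ≈ -0.52786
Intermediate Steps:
z = -31201 (z = Add(-4, -31197) = -31201)
Mul(Add(-4262, 33167), Pow(Add(z, -23558), -1)) = Mul(Add(-4262, 33167), Pow(Add(-31201, -23558), -1)) = Mul(28905, Pow(-54759, -1)) = Mul(28905, Rational(-1, 54759)) = Rational(-9635, 18253)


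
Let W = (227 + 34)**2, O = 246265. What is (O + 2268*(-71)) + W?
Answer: 153358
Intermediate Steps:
W = 68121 (W = 261**2 = 68121)
(O + 2268*(-71)) + W = (246265 + 2268*(-71)) + 68121 = (246265 - 161028) + 68121 = 85237 + 68121 = 153358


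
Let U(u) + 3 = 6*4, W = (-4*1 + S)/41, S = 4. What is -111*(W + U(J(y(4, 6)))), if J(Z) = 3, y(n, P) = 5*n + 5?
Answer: -2331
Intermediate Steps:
y(n, P) = 5 + 5*n
W = 0 (W = (-4*1 + 4)/41 = (-4 + 4)*(1/41) = 0*(1/41) = 0)
U(u) = 21 (U(u) = -3 + 6*4 = -3 + 24 = 21)
-111*(W + U(J(y(4, 6)))) = -111*(0 + 21) = -111*21 = -2331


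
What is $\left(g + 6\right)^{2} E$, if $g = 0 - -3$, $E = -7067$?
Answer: $-572427$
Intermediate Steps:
$g = 3$ ($g = 0 + 3 = 3$)
$\left(g + 6\right)^{2} E = \left(3 + 6\right)^{2} \left(-7067\right) = 9^{2} \left(-7067\right) = 81 \left(-7067\right) = -572427$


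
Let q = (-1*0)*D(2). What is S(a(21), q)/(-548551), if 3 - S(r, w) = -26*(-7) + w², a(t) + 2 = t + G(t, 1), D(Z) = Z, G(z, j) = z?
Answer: 179/548551 ≈ 0.00032631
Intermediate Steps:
q = 0 (q = -1*0*2 = 0*2 = 0)
a(t) = -2 + 2*t (a(t) = -2 + (t + t) = -2 + 2*t)
S(r, w) = -179 - w² (S(r, w) = 3 - (-26*(-7) + w²) = 3 - (182 + w²) = 3 + (-182 - w²) = -179 - w²)
S(a(21), q)/(-548551) = (-179 - 1*0²)/(-548551) = (-179 - 1*0)*(-1/548551) = (-179 + 0)*(-1/548551) = -179*(-1/548551) = 179/548551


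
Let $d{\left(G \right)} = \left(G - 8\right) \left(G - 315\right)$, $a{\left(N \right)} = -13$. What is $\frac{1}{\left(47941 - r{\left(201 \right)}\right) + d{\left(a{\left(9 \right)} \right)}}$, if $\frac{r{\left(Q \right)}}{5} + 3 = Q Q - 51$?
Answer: $- \frac{1}{146906} \approx -6.8071 \cdot 10^{-6}$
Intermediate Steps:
$r{\left(Q \right)} = -270 + 5 Q^{2}$ ($r{\left(Q \right)} = -15 + 5 \left(Q Q - 51\right) = -15 + 5 \left(Q^{2} - 51\right) = -15 + 5 \left(-51 + Q^{2}\right) = -15 + \left(-255 + 5 Q^{2}\right) = -270 + 5 Q^{2}$)
$d{\left(G \right)} = \left(-315 + G\right) \left(-8 + G\right)$ ($d{\left(G \right)} = \left(-8 + G\right) \left(-315 + G\right) = \left(-315 + G\right) \left(-8 + G\right)$)
$\frac{1}{\left(47941 - r{\left(201 \right)}\right) + d{\left(a{\left(9 \right)} \right)}} = \frac{1}{\left(47941 - \left(-270 + 5 \cdot 201^{2}\right)\right) + \left(2520 + \left(-13\right)^{2} - -4199\right)} = \frac{1}{\left(47941 - \left(-270 + 5 \cdot 40401\right)\right) + \left(2520 + 169 + 4199\right)} = \frac{1}{\left(47941 - \left(-270 + 202005\right)\right) + 6888} = \frac{1}{\left(47941 - 201735\right) + 6888} = \frac{1}{-153794 + 6888} = \frac{1}{-146906} = - \frac{1}{146906}$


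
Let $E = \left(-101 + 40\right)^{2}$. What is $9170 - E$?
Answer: $5449$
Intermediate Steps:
$E = 3721$ ($E = \left(-61\right)^{2} = 3721$)
$9170 - E = 9170 - 3721 = 5449$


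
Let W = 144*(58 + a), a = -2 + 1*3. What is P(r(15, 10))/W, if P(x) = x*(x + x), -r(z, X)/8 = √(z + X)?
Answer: 200/531 ≈ 0.37665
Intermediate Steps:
a = 1 (a = -2 + 3 = 1)
r(z, X) = -8*√(X + z) (r(z, X) = -8*√(z + X) = -8*√(X + z))
P(x) = 2*x² (P(x) = x*(2*x) = 2*x²)
W = 8496 (W = 144*(58 + 1) = 144*59 = 8496)
P(r(15, 10))/W = (2*(-8*√(10 + 15))²)/8496 = (2*(-8*√25)²)*(1/8496) = (2*(-8*5)²)*(1/8496) = (2*(-40)²)*(1/8496) = (2*1600)*(1/8496) = 3200*(1/8496) = 200/531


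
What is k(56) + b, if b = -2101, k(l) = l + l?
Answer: -1989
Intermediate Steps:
k(l) = 2*l
k(56) + b = 2*56 - 2101 = 112 - 2101 = -1989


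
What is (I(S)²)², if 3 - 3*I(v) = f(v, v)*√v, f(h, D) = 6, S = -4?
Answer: 161 + 240*I ≈ 161.0 + 240.0*I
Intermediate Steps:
I(v) = 1 - 2*√v
(I(S)²)² = ((1 - 4*I)²)² = (1 - 4*I)⁴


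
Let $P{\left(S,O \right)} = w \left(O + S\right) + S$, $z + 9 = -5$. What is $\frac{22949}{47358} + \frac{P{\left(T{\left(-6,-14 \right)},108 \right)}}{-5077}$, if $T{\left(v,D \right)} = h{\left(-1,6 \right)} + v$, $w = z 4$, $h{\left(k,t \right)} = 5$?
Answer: $\frac{400328567}{240436566} \approx 1.665$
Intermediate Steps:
$z = -14$ ($z = -9 - 5 = -14$)
$w = -56$ ($w = \left(-14\right) 4 = -56$)
$T{\left(v,D \right)} = 5 + v$
$P{\left(S,O \right)} = - 56 O - 55 S$ ($P{\left(S,O \right)} = - 56 \left(O + S\right) + S = \left(- 56 O - 56 S\right) + S = - 56 O - 55 S$)
$\frac{22949}{47358} + \frac{P{\left(T{\left(-6,-14 \right)},108 \right)}}{-5077} = \frac{22949}{47358} + \frac{\left(-56\right) 108 - 55 \left(5 - 6\right)}{-5077} = 22949 \cdot \frac{1}{47358} + \left(-6048 - -55\right) \left(- \frac{1}{5077}\right) = \frac{22949}{47358} + \left(-6048 + 55\right) \left(- \frac{1}{5077}\right) = \frac{22949}{47358} - - \frac{5993}{5077} = \frac{22949}{47358} + \frac{5993}{5077} = \frac{400328567}{240436566}$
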